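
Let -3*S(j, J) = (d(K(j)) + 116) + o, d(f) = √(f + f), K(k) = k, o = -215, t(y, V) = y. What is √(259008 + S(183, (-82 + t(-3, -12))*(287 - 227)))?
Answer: √(2331369 - 3*√366)/3 ≈ 508.95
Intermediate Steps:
d(f) = √2*√f (d(f) = √(2*f) = √2*√f)
S(j, J) = 33 - √2*√j/3 (S(j, J) = -((√2*√j + 116) - 215)/3 = -((116 + √2*√j) - 215)/3 = -(-99 + √2*√j)/3 = 33 - √2*√j/3)
√(259008 + S(183, (-82 + t(-3, -12))*(287 - 227))) = √(259008 + (33 - √2*√183/3)) = √(259008 + (33 - √366/3)) = √(259041 - √366/3)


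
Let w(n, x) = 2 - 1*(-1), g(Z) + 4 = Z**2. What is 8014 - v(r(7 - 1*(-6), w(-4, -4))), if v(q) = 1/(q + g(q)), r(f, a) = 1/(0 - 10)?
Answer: 3277826/409 ≈ 8014.2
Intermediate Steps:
g(Z) = -4 + Z**2
w(n, x) = 3 (w(n, x) = 2 + 1 = 3)
r(f, a) = -1/10 (r(f, a) = 1/(-10) = -1/10)
v(q) = 1/(-4 + q + q**2) (v(q) = 1/(q + (-4 + q**2)) = 1/(-4 + q + q**2))
8014 - v(r(7 - 1*(-6), w(-4, -4))) = 8014 - 1/(-4 - 1/10 + (-1/10)**2) = 8014 - 1/(-4 - 1/10 + 1/100) = 8014 - 1/(-409/100) = 8014 - 1*(-100/409) = 8014 + 100/409 = 3277826/409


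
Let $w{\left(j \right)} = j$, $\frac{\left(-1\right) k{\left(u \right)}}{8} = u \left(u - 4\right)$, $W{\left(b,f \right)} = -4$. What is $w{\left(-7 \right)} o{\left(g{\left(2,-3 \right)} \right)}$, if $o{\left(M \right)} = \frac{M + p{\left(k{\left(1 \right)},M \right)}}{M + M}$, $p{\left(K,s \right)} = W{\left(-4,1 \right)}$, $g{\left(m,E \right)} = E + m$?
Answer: $- \frac{35}{2} \approx -17.5$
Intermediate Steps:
$k{\left(u \right)} = - 8 u \left(-4 + u\right)$ ($k{\left(u \right)} = - 8 u \left(u - 4\right) = - 8 u \left(-4 + u\right)$)
$p{\left(K,s \right)} = -4$
$o{\left(M \right)} = \frac{-4 + M}{2 M}$ ($o{\left(M \right)} = \frac{M - 4}{M + M} = \frac{-4 + M}{2 M}$)
$w{\left(-7 \right)} o{\left(g{\left(2,-3 \right)} \right)} = - 7 \frac{-4 + \left(-3 + 2\right)}{2 \left(-3 + 2\right)} = - 7 \frac{-4 - 1}{2 \left(-1\right)} = - 7 \cdot \frac{1}{2} \left(-1\right) \left(-5\right) = \left(-7\right) \frac{5}{2} = - \frac{35}{2}$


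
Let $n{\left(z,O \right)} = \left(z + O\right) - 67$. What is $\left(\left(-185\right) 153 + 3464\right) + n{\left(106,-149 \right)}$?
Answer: $-24951$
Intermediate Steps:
$n{\left(z,O \right)} = -67 + O + z$ ($n{\left(z,O \right)} = \left(O + z\right) - 67 = -67 + O + z$)
$\left(\left(-185\right) 153 + 3464\right) + n{\left(106,-149 \right)} = \left(\left(-185\right) 153 + 3464\right) - 110 = \left(-28305 + 3464\right) - 110 = -24841 - 110 = -24951$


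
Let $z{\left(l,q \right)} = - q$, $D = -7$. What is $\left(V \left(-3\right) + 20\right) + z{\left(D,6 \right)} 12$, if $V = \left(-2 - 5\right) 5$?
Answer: $53$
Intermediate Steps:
$V = -35$ ($V = \left(-7\right) 5 = -35$)
$\left(V \left(-3\right) + 20\right) + z{\left(D,6 \right)} 12 = \left(\left(-35\right) \left(-3\right) + 20\right) + \left(-1\right) 6 \cdot 12 = \left(105 + 20\right) - 72 = 125 - 72 = 53$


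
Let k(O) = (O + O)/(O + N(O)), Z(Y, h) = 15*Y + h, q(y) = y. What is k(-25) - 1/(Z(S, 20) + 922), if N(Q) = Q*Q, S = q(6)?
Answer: -29/344 ≈ -0.084302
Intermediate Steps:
S = 6
N(Q) = Q²
Z(Y, h) = h + 15*Y
k(O) = 2*O/(O + O²) (k(O) = (O + O)/(O + O²) = (2*O)/(O + O²) = 2*O/(O + O²))
k(-25) - 1/(Z(S, 20) + 922) = 2/(1 - 25) - 1/((20 + 15*6) + 922) = 2/(-24) - 1/((20 + 90) + 922) = 2*(-1/24) - 1/(110 + 922) = -1/12 - 1/1032 = -29/344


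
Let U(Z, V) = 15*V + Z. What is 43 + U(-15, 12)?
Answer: 208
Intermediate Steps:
U(Z, V) = Z + 15*V
43 + U(-15, 12) = 43 + (-15 + 15*12) = 43 + (-15 + 180) = 43 + 165 = 208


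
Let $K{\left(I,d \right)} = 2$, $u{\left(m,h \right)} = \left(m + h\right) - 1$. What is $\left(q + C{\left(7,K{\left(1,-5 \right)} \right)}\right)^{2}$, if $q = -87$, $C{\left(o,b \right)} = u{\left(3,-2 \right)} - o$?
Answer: $8836$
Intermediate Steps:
$u{\left(m,h \right)} = -1 + h + m$ ($u{\left(m,h \right)} = \left(h + m\right) - 1 = -1 + h + m$)
$C{\left(o,b \right)} = - o$ ($C{\left(o,b \right)} = \left(-1 - 2 + 3\right) - o = 0 - o = - o$)
$\left(q + C{\left(7,K{\left(1,-5 \right)} \right)}\right)^{2} = \left(-87 - 7\right)^{2} = \left(-94\right)^{2} = 8836$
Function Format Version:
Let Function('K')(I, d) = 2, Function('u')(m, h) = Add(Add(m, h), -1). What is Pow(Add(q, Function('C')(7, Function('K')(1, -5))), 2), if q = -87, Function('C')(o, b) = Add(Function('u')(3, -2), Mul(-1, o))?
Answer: 8836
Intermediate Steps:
Function('u')(m, h) = Add(-1, h, m) (Function('u')(m, h) = Add(Add(h, m), -1) = Add(-1, h, m))
Function('C')(o, b) = Mul(-1, o) (Function('C')(o, b) = Add(Add(-1, -2, 3), Mul(-1, o)) = Add(0, Mul(-1, o)) = Mul(-1, o))
Pow(Add(q, Function('C')(7, Function('K')(1, -5))), 2) = Pow(Add(-87, Mul(-1, 7)), 2) = Pow(Add(-87, -7), 2) = Pow(-94, 2) = 8836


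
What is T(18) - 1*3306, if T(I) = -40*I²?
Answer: -16266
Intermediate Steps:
T(18) - 1*3306 = -40*18² - 1*3306 = -40*324 - 3306 = -12960 - 3306 = -16266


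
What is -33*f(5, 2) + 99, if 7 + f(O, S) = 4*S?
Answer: 66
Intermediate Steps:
f(O, S) = -7 + 4*S
-33*f(5, 2) + 99 = -33*(-7 + 4*2) + 99 = -33*(-7 + 8) + 99 = -33*1 + 99 = -33 + 99 = 66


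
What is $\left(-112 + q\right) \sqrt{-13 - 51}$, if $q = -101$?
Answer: $- 1704 i \approx - 1704.0 i$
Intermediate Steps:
$\left(-112 + q\right) \sqrt{-13 - 51} = \left(-112 - 101\right) \sqrt{-13 - 51} = - 213 \sqrt{-64} = - 213 \cdot 8 i = - 1704 i$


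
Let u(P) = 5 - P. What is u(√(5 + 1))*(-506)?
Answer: -2530 + 506*√6 ≈ -1290.6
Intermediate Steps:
u(√(5 + 1))*(-506) = (5 - √(5 + 1))*(-506) = (5 - √6)*(-506) = -2530 + 506*√6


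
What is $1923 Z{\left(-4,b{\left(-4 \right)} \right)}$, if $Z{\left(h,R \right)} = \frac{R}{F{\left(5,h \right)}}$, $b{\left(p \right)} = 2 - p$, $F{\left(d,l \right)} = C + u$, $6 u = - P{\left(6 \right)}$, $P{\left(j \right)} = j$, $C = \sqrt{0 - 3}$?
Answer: $- \frac{5769}{2} - \frac{5769 i \sqrt{3}}{2} \approx -2884.5 - 4996.1 i$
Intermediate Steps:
$C = i \sqrt{3}$ ($C = \sqrt{-3} = i \sqrt{3} \approx 1.732 i$)
$u = -1$ ($u = \frac{\left(-1\right) 6}{6} = \frac{1}{6} \left(-6\right) = -1$)
$F{\left(d,l \right)} = -1 + i \sqrt{3}$ ($F{\left(d,l \right)} = i \sqrt{3} - 1 = -1 + i \sqrt{3}$)
$Z{\left(h,R \right)} = \frac{R}{-1 + i \sqrt{3}}$
$1923 Z{\left(-4,b{\left(-4 \right)} \right)} = 1923 \left(- \frac{2 - -4}{4} - \frac{i \left(2 - -4\right) \sqrt{3}}{4}\right) = 1923 \left(- \frac{2 + 4}{4} - \frac{i \left(2 + 4\right) \sqrt{3}}{4}\right) = 1923 \left(\left(- \frac{1}{4}\right) 6 - \frac{1}{4} i 6 \sqrt{3}\right) = 1923 \left(- \frac{3}{2} - \frac{3 i \sqrt{3}}{2}\right) = - \frac{5769}{2} - \frac{5769 i \sqrt{3}}{2}$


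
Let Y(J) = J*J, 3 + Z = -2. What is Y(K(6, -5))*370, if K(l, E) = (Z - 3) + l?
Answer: 1480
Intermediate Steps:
Z = -5 (Z = -3 - 2 = -5)
K(l, E) = -8 + l (K(l, E) = (-5 - 3) + l = -8 + l)
Y(J) = J**2
Y(K(6, -5))*370 = (-8 + 6)**2*370 = (-2)**2*370 = 4*370 = 1480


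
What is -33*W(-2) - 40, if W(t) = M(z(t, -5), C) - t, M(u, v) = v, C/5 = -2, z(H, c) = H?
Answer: 224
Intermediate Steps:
C = -10 (C = 5*(-2) = -10)
W(t) = -10 - t
-33*W(-2) - 40 = -33*(-10 - 1*(-2)) - 40 = -33*(-10 + 2) - 40 = -33*(-8) - 40 = 264 - 40 = 224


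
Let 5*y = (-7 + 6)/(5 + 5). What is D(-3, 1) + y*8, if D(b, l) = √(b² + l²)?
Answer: -4/25 + √10 ≈ 3.0023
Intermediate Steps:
y = -1/50 (y = ((-7 + 6)/(5 + 5))/5 = (-1/10)/5 = (-1*⅒)/5 = (⅕)*(-⅒) = -1/50 ≈ -0.020000)
D(-3, 1) + y*8 = √((-3)² + 1²) - 1/50*8 = √(9 + 1) - 4/25 = √10 - 4/25 = -4/25 + √10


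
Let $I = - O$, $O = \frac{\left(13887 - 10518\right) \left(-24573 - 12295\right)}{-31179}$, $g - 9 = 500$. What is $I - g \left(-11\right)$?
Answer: $\frac{16787643}{10393} \approx 1615.3$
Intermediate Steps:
$g = 509$ ($g = 9 + 500 = 509$)
$O = \frac{41402764}{10393}$ ($O = 3369 \left(-36868\right) \left(- \frac{1}{31179}\right) = \left(-124208292\right) \left(- \frac{1}{31179}\right) = \frac{41402764}{10393} \approx 3983.7$)
$I = - \frac{41402764}{10393}$ ($I = \left(-1\right) \frac{41402764}{10393} = - \frac{41402764}{10393} \approx -3983.7$)
$I - g \left(-11\right) = - \frac{41402764}{10393} - 509 \left(-11\right) = - \frac{41402764}{10393} - -5599 = - \frac{41402764}{10393} + 5599 = \frac{16787643}{10393}$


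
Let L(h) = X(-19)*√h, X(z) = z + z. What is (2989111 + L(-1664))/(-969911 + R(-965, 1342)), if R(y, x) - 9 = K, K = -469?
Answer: -2989111/970371 + 304*I*√26/970371 ≈ -3.0804 + 0.0015974*I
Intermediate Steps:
R(y, x) = -460 (R(y, x) = 9 - 469 = -460)
X(z) = 2*z
L(h) = -38*√h (L(h) = (2*(-19))*√h = -38*√h)
(2989111 + L(-1664))/(-969911 + R(-965, 1342)) = (2989111 - 304*I*√26)/(-969911 - 460) = (2989111 - 304*I*√26)/(-970371) = (2989111 - 304*I*√26)*(-1/970371) = -2989111/970371 + 304*I*√26/970371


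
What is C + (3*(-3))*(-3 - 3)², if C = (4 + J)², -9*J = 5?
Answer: -25283/81 ≈ -312.14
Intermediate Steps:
J = -5/9 (J = -⅑*5 = -5/9 ≈ -0.55556)
C = 961/81 (C = (4 - 5/9)² = (31/9)² = 961/81 ≈ 11.864)
C + (3*(-3))*(-3 - 3)² = 961/81 + (3*(-3))*(-3 - 3)² = 961/81 - 9*(-6)² = 961/81 - 9*36 = 961/81 - 324 = -25283/81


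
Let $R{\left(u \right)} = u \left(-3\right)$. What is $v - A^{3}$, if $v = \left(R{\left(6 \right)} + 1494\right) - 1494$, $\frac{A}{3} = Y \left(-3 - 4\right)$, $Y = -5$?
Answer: $-1157643$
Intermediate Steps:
$A = 105$ ($A = 3 \left(- 5 \left(-3 - 4\right)\right) = 3 \left(\left(-5\right) \left(-7\right)\right) = 3 \cdot 35 = 105$)
$R{\left(u \right)} = - 3 u$
$v = -18$ ($v = \left(\left(-3\right) 6 + 1494\right) - 1494 = \left(-18 + 1494\right) - 1494 = 1476 - 1494 = -18$)
$v - A^{3} = -18 - 105^{3} = -18 - 1157625 = -1157643$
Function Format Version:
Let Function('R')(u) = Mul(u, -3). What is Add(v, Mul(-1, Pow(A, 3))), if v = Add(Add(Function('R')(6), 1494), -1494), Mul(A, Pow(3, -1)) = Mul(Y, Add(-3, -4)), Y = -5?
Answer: -1157643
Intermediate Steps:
A = 105 (A = Mul(3, Mul(-5, Add(-3, -4))) = Mul(3, Mul(-5, -7)) = Mul(3, 35) = 105)
Function('R')(u) = Mul(-3, u)
v = -18 (v = Add(Add(Mul(-3, 6), 1494), -1494) = Add(Add(-18, 1494), -1494) = Add(1476, -1494) = -18)
Add(v, Mul(-1, Pow(A, 3))) = Add(-18, Mul(-1, Pow(105, 3))) = Add(-18, Mul(-1, 1157625)) = Add(-18, -1157625) = -1157643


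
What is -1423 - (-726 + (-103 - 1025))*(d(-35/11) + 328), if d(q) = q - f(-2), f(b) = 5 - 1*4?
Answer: 6588295/11 ≈ 5.9894e+5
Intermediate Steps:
f(b) = 1 (f(b) = 5 - 4 = 1)
d(q) = -1 + q (d(q) = q - 1*1 = q - 1 = -1 + q)
-1423 - (-726 + (-103 - 1025))*(d(-35/11) + 328) = -1423 - (-726 + (-103 - 1025))*((-1 - 35/11) + 328) = -1423 - (-726 - 1128)*((-1 - 35*1/11) + 328) = -1423 - (-1854)*((-1 - 35/11) + 328) = -1423 - (-1854)*(-46/11 + 328) = -1423 - (-1854)*3562/11 = -1423 - 1*(-6603948/11) = -1423 + 6603948/11 = 6588295/11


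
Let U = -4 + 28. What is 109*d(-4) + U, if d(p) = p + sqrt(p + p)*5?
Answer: -412 + 1090*I*sqrt(2) ≈ -412.0 + 1541.5*I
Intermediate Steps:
U = 24
d(p) = p + 5*sqrt(2)*sqrt(p) (d(p) = p + sqrt(2*p)*5 = p + (sqrt(2)*sqrt(p))*5 = p + 5*sqrt(2)*sqrt(p))
109*d(-4) + U = 109*(-4 + 5*sqrt(2)*sqrt(-4)) + 24 = 109*(-4 + 5*sqrt(2)*(2*I)) + 24 = 109*(-4 + 10*I*sqrt(2)) + 24 = (-436 + 1090*I*sqrt(2)) + 24 = -412 + 1090*I*sqrt(2)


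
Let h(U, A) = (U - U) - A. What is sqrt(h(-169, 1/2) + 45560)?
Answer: sqrt(182238)/2 ≈ 213.45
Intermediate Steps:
h(U, A) = -A (h(U, A) = 0 - A = -A)
sqrt(h(-169, 1/2) + 45560) = sqrt(-1/2 + 45560) = sqrt(91119/2) = sqrt(182238)/2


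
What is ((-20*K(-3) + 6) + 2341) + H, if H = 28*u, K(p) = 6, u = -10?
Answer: 1947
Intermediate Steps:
H = -280 (H = 28*(-10) = -280)
((-20*K(-3) + 6) + 2341) + H = ((-20*6 + 6) + 2341) - 280 = ((-120 + 6) + 2341) - 280 = (-114 + 2341) - 280 = 2227 - 280 = 1947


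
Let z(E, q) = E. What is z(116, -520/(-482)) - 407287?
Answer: -407171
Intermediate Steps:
z(116, -520/(-482)) - 407287 = 116 - 407287 = -407171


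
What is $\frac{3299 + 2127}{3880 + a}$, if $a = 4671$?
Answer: $\frac{5426}{8551} \approx 0.63455$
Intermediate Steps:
$\frac{3299 + 2127}{3880 + a} = \frac{3299 + 2127}{3880 + 4671} = \frac{5426}{8551}$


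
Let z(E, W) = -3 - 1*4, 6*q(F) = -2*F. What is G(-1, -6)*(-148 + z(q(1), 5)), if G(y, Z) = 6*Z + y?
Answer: 5735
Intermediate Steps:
q(F) = -F/3 (q(F) = (-2*F)/6 = -F/3)
G(y, Z) = y + 6*Z
z(E, W) = -7 (z(E, W) = -3 - 4 = -7)
G(-1, -6)*(-148 + z(q(1), 5)) = (-1 + 6*(-6))*(-148 - 7) = (-1 - 36)*(-155) = -37*(-155) = 5735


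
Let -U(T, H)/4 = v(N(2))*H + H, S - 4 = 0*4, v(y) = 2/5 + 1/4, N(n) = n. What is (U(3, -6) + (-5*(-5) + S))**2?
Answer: 117649/25 ≈ 4706.0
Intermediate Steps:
v(y) = 13/20 (v(y) = 2*(1/5) + 1*(1/4) = 2/5 + 1/4 = 13/20)
S = 4 (S = 4 + 0*4 = 4 + 0 = 4)
U(T, H) = -33*H/5 (U(T, H) = -4*(13*H/20 + H) = -33*H/5)
(U(3, -6) + (-5*(-5) + S))**2 = (-33/5*(-6) + (-5*(-5) + 4))**2 = (198/5 + (25 + 4))**2 = (198/5 + 29)**2 = (343/5)**2 = 117649/25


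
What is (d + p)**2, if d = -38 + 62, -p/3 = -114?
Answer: 133956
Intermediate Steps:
p = 342 (p = -3*(-114) = 342)
d = 24
(d + p)**2 = (24 + 342)**2 = 366**2 = 133956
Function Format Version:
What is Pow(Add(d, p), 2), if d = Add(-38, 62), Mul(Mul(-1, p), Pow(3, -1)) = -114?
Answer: 133956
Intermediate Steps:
p = 342 (p = Mul(-3, -114) = 342)
d = 24
Pow(Add(d, p), 2) = Pow(Add(24, 342), 2) = Pow(366, 2) = 133956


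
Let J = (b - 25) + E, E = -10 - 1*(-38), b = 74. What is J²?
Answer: 5929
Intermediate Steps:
E = 28 (E = -10 + 38 = 28)
J = 77 (J = (74 - 25) + 28 = 49 + 28 = 77)
J² = 77² = 5929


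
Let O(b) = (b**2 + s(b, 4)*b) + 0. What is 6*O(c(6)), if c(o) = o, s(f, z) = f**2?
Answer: 1512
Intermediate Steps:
O(b) = b**2 + b**3 (O(b) = (b**2 + b**2*b) + 0 = (b**2 + b**3) + 0 = b**2 + b**3)
6*O(c(6)) = 6*(6**2*(1 + 6)) = 6*(36*7) = 6*252 = 1512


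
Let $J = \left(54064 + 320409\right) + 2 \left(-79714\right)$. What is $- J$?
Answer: $-215045$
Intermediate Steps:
$J = 215045$ ($J = 374473 - 159428 = 215045$)
$- J = \left(-1\right) 215045 = -215045$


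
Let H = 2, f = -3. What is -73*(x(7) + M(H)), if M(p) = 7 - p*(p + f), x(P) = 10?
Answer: -1387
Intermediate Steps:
M(p) = 7 - p*(-3 + p) (M(p) = 7 - p*(p - 3) = 7 - p*(-3 + p))
-73*(x(7) + M(H)) = -73*(10 + (7 - 1*2**2 + 3*2)) = -73*(10 + (7 - 1*4 + 6)) = -73*(10 + (7 - 4 + 6)) = -73*(10 + 9) = -73*19 = -1387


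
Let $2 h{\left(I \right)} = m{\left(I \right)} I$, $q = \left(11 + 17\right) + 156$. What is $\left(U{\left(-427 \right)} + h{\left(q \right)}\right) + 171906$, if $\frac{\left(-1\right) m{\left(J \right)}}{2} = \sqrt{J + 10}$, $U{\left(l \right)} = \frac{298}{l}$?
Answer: $\frac{73403564}{427} - 184 \sqrt{194} \approx 1.6934 \cdot 10^{5}$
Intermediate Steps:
$m{\left(J \right)} = - 2 \sqrt{10 + J}$ ($m{\left(J \right)} = - 2 \sqrt{J + 10} = - 2 \sqrt{10 + J}$)
$q = 184$ ($q = 28 + 156 = 184$)
$h{\left(I \right)} = - I \sqrt{10 + I}$ ($h{\left(I \right)} = \frac{- 2 \sqrt{10 + I} I}{2} = \frac{\left(-2\right) I \sqrt{10 + I}}{2} = - I \sqrt{10 + I}$)
$\left(U{\left(-427 \right)} + h{\left(q \right)}\right) + 171906 = \left(\frac{298}{-427} - 184 \sqrt{10 + 184}\right) + 171906 = \left(298 \left(- \frac{1}{427}\right) - 184 \sqrt{194}\right) + 171906 = \left(- \frac{298}{427} - 184 \sqrt{194}\right) + 171906 = \frac{73403564}{427} - 184 \sqrt{194}$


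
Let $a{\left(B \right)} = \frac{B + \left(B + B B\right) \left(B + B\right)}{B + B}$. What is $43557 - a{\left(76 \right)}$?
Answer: $\frac{75409}{2} \approx 37705.0$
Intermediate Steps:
$a{\left(B \right)} = \frac{B + 2 B \left(B + B^{2}\right)}{2 B}$ ($a{\left(B \right)} = \frac{B + \left(B + B^{2}\right) 2 B}{2 B} = \left(B + 2 B \left(B + B^{2}\right)\right) \frac{1}{2 B} = \frac{B + 2 B \left(B + B^{2}\right)}{2 B}$)
$43557 - a{\left(76 \right)} = 43557 - \left(\frac{1}{2} + 76 + 76^{2}\right) = 43557 - \left(\frac{1}{2} + 76 + 5776\right) = 43557 - \frac{11705}{2} = \frac{75409}{2}$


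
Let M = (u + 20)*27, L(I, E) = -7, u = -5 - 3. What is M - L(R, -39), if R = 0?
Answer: 331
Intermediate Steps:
u = -8
M = 324 (M = (-8 + 20)*27 = 12*27 = 324)
M - L(R, -39) = 324 - 1*(-7) = 324 + 7 = 331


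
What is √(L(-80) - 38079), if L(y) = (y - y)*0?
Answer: 3*I*√4231 ≈ 195.14*I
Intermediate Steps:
L(y) = 0 (L(y) = 0*0 = 0)
√(L(-80) - 38079) = √(0 - 38079) = √(-38079) = 3*I*√4231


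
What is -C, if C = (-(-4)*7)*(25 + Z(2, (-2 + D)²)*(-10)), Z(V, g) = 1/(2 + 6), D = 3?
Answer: -665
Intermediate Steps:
Z(V, g) = ⅛ (Z(V, g) = 1/8 = ⅛)
C = 665 (C = (-(-4)*7)*(25 + (⅛)*(-10)) = (-1*(-28))*(25 - 5/4) = 28*(95/4) = 665)
-C = -1*665 = -665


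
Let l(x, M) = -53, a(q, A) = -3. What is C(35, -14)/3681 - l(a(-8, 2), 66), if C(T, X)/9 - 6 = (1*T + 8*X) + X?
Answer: 21592/409 ≈ 52.792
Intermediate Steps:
C(T, X) = 54 + 9*T + 81*X (C(T, X) = 54 + 9*((1*T + 8*X) + X) = 54 + 9*((T + 8*X) + X) = 54 + 9*(T + 9*X) = 54 + (9*T + 81*X) = 54 + 9*T + 81*X)
C(35, -14)/3681 - l(a(-8, 2), 66) = (54 + 9*35 + 81*(-14))/3681 - 1*(-53) = (54 + 315 - 1134)*(1/3681) + 53 = -765*1/3681 + 53 = -85/409 + 53 = 21592/409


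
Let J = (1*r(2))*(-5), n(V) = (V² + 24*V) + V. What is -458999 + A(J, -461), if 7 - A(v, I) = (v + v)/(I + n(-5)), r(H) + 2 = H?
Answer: -458992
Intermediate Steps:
n(V) = V² + 25*V
r(H) = -2 + H
J = 0 (J = (1*(-2 + 2))*(-5) = (1*0)*(-5) = 0*(-5) = 0)
A(v, I) = 7 - 2*v/(-100 + I) (A(v, I) = 7 - (v + v)/(I - 5*(25 - 5)) = 7 - 2*v/(I - 5*20) = 7 - 2*v/(I - 100) = 7 - 2*v/(-100 + I))
-458999 + A(J, -461) = -458999 + (-700 - 2*0 + 7*(-461))/(-100 - 461) = -458999 + (-700 + 0 - 3227)/(-561) = -458999 - 1/561*(-3927) = -458999 + 7 = -458992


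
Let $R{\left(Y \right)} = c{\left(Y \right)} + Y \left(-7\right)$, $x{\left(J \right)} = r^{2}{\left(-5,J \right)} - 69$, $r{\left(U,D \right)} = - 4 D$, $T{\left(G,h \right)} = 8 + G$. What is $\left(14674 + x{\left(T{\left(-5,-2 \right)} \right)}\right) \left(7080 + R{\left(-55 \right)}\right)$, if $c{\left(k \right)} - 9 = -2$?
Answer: $110204528$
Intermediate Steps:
$c{\left(k \right)} = 7$ ($c{\left(k \right)} = 9 - 2 = 7$)
$x{\left(J \right)} = -69 + 16 J^{2}$ ($x{\left(J \right)} = \left(- 4 J\right)^{2} - 69 = 16 J^{2} - 69 = -69 + 16 J^{2}$)
$R{\left(Y \right)} = 7 - 7 Y$ ($R{\left(Y \right)} = 7 + Y \left(-7\right) = 7 - 7 Y$)
$\left(14674 + x{\left(T{\left(-5,-2 \right)} \right)}\right) \left(7080 + R{\left(-55 \right)}\right) = \left(14674 - \left(69 - 16 \left(8 - 5\right)^{2}\right)\right) \left(7080 + \left(7 - -385\right)\right) = \left(14674 - \left(69 - 16 \cdot 3^{2}\right)\right) \left(7080 + \left(7 + 385\right)\right) = \left(14674 + \left(-69 + 16 \cdot 9\right)\right) \left(7080 + 392\right) = \left(14674 + \left(-69 + 144\right)\right) 7472 = \left(14674 + 75\right) 7472 = 14749 \cdot 7472 = 110204528$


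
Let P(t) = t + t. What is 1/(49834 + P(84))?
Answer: 1/50002 ≈ 1.9999e-5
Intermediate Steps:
P(t) = 2*t
1/(49834 + P(84)) = 1/(49834 + 2*84) = 1/(49834 + 168) = 1/50002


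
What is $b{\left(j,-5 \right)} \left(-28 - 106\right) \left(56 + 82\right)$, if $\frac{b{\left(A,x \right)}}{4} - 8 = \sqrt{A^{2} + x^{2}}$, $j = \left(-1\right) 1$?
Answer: $-591744 - 73968 \sqrt{26} \approx -9.6891 \cdot 10^{5}$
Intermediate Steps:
$j = -1$
$b{\left(A,x \right)} = 32 + 4 \sqrt{A^{2} + x^{2}}$
$b{\left(j,-5 \right)} \left(-28 - 106\right) \left(56 + 82\right) = \left(32 + 4 \sqrt{\left(-1\right)^{2} + \left(-5\right)^{2}}\right) \left(-28 - 106\right) \left(56 + 82\right) = \left(32 + 4 \sqrt{1 + 25}\right) \left(\left(-134\right) 138\right) = \left(32 + 4 \sqrt{26}\right) \left(-18492\right) = -591744 - 73968 \sqrt{26}$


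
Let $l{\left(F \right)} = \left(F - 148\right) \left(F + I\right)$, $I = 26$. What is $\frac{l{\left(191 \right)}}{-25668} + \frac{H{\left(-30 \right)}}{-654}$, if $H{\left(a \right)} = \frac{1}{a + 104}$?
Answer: $- \frac{607001}{1669662} \approx -0.36355$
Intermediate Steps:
$l{\left(F \right)} = \left(-148 + F\right) \left(26 + F\right)$ ($l{\left(F \right)} = \left(F - 148\right) \left(F + 26\right) = \left(-148 + F\right) \left(26 + F\right)$)
$H{\left(a \right)} = \frac{1}{104 + a}$
$\frac{l{\left(191 \right)}}{-25668} + \frac{H{\left(-30 \right)}}{-654} = \frac{-3848 + 191^{2} - 23302}{-25668} + \frac{1}{\left(104 - 30\right) \left(-654\right)} = \left(-3848 + 36481 - 23302\right) \left(- \frac{1}{25668}\right) + \frac{1}{74} \left(- \frac{1}{654}\right) = 9331 \left(- \frac{1}{25668}\right) + \frac{1}{74} \left(- \frac{1}{654}\right) = - \frac{301}{828} - \frac{1}{48396} = - \frac{607001}{1669662}$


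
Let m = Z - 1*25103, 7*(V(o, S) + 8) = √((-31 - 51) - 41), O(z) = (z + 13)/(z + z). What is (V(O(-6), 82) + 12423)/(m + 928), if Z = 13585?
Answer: -2483/2118 - I*√123/74130 ≈ -1.1723 - 0.00014961*I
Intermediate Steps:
O(z) = (13 + z)/(2*z) (O(z) = (13 + z)/((2*z)) = (13 + z)*(1/(2*z)) = (13 + z)/(2*z))
V(o, S) = -8 + I*√123/7 (V(o, S) = -8 + √((-31 - 51) - 41)/7 = -8 + √(-82 - 41)/7 = -8 + √(-123)/7 = -8 + (I*√123)/7 = -8 + I*√123/7)
m = -11518 (m = 13585 - 1*25103 = 13585 - 25103 = -11518)
(V(O(-6), 82) + 12423)/(m + 928) = ((-8 + I*√123/7) + 12423)/(-11518 + 928) = (12415 + I*√123/7)/(-10590) = (12415 + I*√123/7)*(-1/10590) = -2483/2118 - I*√123/74130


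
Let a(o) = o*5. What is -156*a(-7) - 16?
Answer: 5444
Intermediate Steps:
a(o) = 5*o
-156*a(-7) - 16 = -780*(-7) - 16 = -156*(-35) - 16 = 5460 - 16 = 5444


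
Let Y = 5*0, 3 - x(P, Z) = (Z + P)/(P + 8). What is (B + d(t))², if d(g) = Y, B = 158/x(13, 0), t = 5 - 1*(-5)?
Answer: 2752281/625 ≈ 4403.6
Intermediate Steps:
t = 10 (t = 5 + 5 = 10)
x(P, Z) = 3 - (P + Z)/(8 + P) (x(P, Z) = 3 - (Z + P)/(P + 8) = 3 - (P + Z)/(8 + P))
B = 1659/25 (B = 158/(((24 - 1*0 + 2*13)/(8 + 13))) = 158/(((24 + 0 + 26)/21)) = 158/(((1/21)*50)) = 158/(50/21) = 158*(21/50) = 1659/25 ≈ 66.360)
Y = 0
d(g) = 0
(B + d(t))² = (1659/25 + 0)² = (1659/25)² = 2752281/625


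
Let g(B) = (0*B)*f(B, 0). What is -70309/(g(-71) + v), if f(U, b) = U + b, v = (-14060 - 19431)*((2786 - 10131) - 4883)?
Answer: -70309/409527948 ≈ -0.00017168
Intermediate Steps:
v = 409527948 (v = -33491*(-7345 - 4883) = -33491*(-12228) = 409527948)
g(B) = 0 (g(B) = (0*B)*(B + 0) = 0*B = 0)
-70309/(g(-71) + v) = -70309/(0 + 409527948) = -70309/409527948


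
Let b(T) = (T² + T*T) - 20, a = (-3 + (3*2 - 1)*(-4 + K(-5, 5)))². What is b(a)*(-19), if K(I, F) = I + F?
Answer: -10633578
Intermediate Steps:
K(I, F) = F + I
a = 529 (a = (-3 + (3*2 - 1)*(-4 + (5 - 5)))² = (-3 + (6 - 1)*(-4 + 0))² = (-3 + 5*(-4))² = (-3 - 20)² = (-23)² = 529)
b(T) = -20 + 2*T² (b(T) = (T² + T²) - 20 = 2*T² - 20 = -20 + 2*T²)
b(a)*(-19) = (-20 + 2*529²)*(-19) = (-20 + 2*279841)*(-19) = (-20 + 559682)*(-19) = 559662*(-19) = -10633578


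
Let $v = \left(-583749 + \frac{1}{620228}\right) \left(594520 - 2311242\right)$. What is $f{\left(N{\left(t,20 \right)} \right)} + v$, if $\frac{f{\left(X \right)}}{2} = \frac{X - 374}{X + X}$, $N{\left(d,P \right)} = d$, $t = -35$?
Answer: $\frac{1553880080527671173}{1550570} \approx 1.0021 \cdot 10^{12}$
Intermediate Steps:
$f{\left(X \right)} = \frac{-374 + X}{X}$ ($f{\left(X \right)} = 2 \frac{X - 374}{X + X} = 2 \frac{-374 + X}{2 X} = \frac{-374 + X}{X}$)
$v = \frac{44396573728844333}{44302}$ ($v = \left(-583749 + \frac{1}{620228}\right) \left(-1716722\right) = \left(- \frac{362057474771}{620228}\right) \left(-1716722\right) = \frac{44396573728844333}{44302} \approx 1.0021 \cdot 10^{12}$)
$f{\left(N{\left(t,20 \right)} \right)} + v = \frac{-374 - 35}{-35} + \frac{44396573728844333}{44302} = \left(- \frac{1}{35}\right) \left(-409\right) + \frac{44396573728844333}{44302} = \frac{409}{35} + \frac{44396573728844333}{44302} = \frac{1553880080527671173}{1550570}$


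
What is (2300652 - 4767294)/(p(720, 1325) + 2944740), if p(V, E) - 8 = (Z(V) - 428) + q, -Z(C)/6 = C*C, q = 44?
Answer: 1233321/83018 ≈ 14.856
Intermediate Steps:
Z(C) = -6*C² (Z(C) = -6*C*C = -6*C²)
p(V, E) = -376 - 6*V² (p(V, E) = 8 + ((-6*V² - 428) + 44) = 8 + ((-428 - 6*V²) + 44) = 8 + (-384 - 6*V²) = -376 - 6*V²)
(2300652 - 4767294)/(p(720, 1325) + 2944740) = (2300652 - 4767294)/((-376 - 6*720²) + 2944740) = -2466642/((-376 - 6*518400) + 2944740) = -2466642/((-376 - 3110400) + 2944740) = -2466642/(-3110776 + 2944740) = -2466642/(-166036) = -2466642*(-1/166036) = 1233321/83018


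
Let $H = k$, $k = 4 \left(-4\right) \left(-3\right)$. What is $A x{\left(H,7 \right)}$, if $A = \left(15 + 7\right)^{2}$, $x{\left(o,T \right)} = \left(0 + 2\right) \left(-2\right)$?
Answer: $-1936$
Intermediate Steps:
$k = 48$ ($k = \left(-16\right) \left(-3\right) = 48$)
$H = 48$
$x{\left(o,T \right)} = -4$ ($x{\left(o,T \right)} = 2 \left(-2\right) = -4$)
$A = 484$ ($A = 22^{2} = 484$)
$A x{\left(H,7 \right)} = 484 \left(-4\right) = -1936$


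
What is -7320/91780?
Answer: -366/4589 ≈ -0.079756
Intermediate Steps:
-7320/91780 = -1*366/4589 = -366/4589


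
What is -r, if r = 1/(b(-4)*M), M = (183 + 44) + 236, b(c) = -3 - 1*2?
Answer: 1/2315 ≈ 0.00043197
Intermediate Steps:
b(c) = -5 (b(c) = -3 - 2 = -5)
M = 463 (M = 227 + 236 = 463)
r = -1/2315 (r = 1/(-5*463) = 1/(-2315) = -1/2315 ≈ -0.00043197)
-r = -1*(-1/2315) = 1/2315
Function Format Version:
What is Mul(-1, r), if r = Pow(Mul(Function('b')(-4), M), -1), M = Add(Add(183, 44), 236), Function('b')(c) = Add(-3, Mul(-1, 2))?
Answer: Rational(1, 2315) ≈ 0.00043197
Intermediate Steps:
Function('b')(c) = -5 (Function('b')(c) = Add(-3, -2) = -5)
M = 463 (M = Add(227, 236) = 463)
r = Rational(-1, 2315) (r = Pow(Mul(-5, 463), -1) = Pow(-2315, -1) = Rational(-1, 2315) ≈ -0.00043197)
Mul(-1, r) = Mul(-1, Rational(-1, 2315)) = Rational(1, 2315)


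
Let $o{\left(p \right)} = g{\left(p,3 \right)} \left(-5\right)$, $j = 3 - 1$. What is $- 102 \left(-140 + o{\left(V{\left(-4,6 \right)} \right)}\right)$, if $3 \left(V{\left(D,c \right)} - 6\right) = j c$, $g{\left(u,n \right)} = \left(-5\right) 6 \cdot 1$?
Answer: $-1020$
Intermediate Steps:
$g{\left(u,n \right)} = -30$ ($g{\left(u,n \right)} = \left(-30\right) 1 = -30$)
$j = 2$ ($j = 3 - 1 = 2$)
$V{\left(D,c \right)} = 6 + \frac{2 c}{3}$
$o{\left(p \right)} = 150$ ($o{\left(p \right)} = \left(-30\right) \left(-5\right) = 150$)
$- 102 \left(-140 + o{\left(V{\left(-4,6 \right)} \right)}\right) = - 102 \left(-140 + 150\right) = \left(-102\right) 10 = -1020$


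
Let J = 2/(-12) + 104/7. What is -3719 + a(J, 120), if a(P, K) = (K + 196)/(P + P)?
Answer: -2287987/617 ≈ -3708.2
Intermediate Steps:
J = 617/42 (J = 2*(-1/12) + 104*(⅐) = -⅙ + 104/7 = 617/42 ≈ 14.690)
a(P, K) = (196 + K)/(2*P) (a(P, K) = (196 + K)/((2*P)) = (196 + K)*(1/(2*P)) = (196 + K)/(2*P))
-3719 + a(J, 120) = -3719 + (196 + 120)/(2*(617/42)) = -3719 + (½)*(42/617)*316 = -3719 + 6636/617 = -2287987/617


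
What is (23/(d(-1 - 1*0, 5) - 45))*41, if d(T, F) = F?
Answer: -943/40 ≈ -23.575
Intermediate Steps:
(23/(d(-1 - 1*0, 5) - 45))*41 = (23/(5 - 45))*41 = (23/(-40))*41 = -1/40*23*41 = -23/40*41 = -943/40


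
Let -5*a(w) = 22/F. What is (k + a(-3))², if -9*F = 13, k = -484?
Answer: 977312644/4225 ≈ 2.3132e+5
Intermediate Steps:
F = -13/9 (F = -⅑*13 = -13/9 ≈ -1.4444)
a(w) = 198/65 (a(w) = -22/(5*(-13/9)) = -22*(-9)/(5*13) = -⅕*(-198/13) = 198/65)
(k + a(-3))² = (-484 + 198/65)² = (-31262/65)² = 977312644/4225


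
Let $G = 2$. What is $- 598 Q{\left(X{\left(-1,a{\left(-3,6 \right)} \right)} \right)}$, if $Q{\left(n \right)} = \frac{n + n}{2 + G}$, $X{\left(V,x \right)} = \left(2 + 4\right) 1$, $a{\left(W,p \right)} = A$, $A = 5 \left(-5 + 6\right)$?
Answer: $-1794$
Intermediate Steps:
$A = 5$ ($A = 5 \cdot 1 = 5$)
$a{\left(W,p \right)} = 5$
$X{\left(V,x \right)} = 6$ ($X{\left(V,x \right)} = 6 \cdot 1 = 6$)
$Q{\left(n \right)} = \frac{n}{2}$ ($Q{\left(n \right)} = \frac{n + n}{2 + 2} = \frac{2 n}{4} = 2 n \frac{1}{4} = \frac{n}{2}$)
$- 598 Q{\left(X{\left(-1,a{\left(-3,6 \right)} \right)} \right)} = - 598 \cdot \frac{1}{2} \cdot 6 = \left(-598\right) 3 = -1794$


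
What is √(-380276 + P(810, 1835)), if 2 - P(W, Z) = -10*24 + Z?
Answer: I*√381869 ≈ 617.96*I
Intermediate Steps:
P(W, Z) = 242 - Z (P(W, Z) = 2 - (-10*24 + Z) = 2 - (-240 + Z) = 2 + (240 - Z) = 242 - Z)
√(-380276 + P(810, 1835)) = √(-380276 + (242 - 1*1835)) = √(-380276 + (242 - 1835)) = √(-380276 - 1593) = √(-381869) = I*√381869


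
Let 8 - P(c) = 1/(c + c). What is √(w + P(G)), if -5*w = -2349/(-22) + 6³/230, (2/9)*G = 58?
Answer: 4*I*√10253112661/110055 ≈ 3.6803*I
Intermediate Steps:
G = 261 (G = (9/2)*58 = 261)
P(c) = 8 - 1/(2*c) (P(c) = 8 - 1/(c + c) = 8 - 1/(2*c))
w = -272511/12650 (w = -(-2349/(-22) + 6³/230)/5 = -(-2349*(-1/22) + 216*(1/230))/5 = -(2349/22 + 108/115)/5 = -⅕*272511/2530 = -272511/12650 ≈ -21.542)
√(w + P(G)) = √(-272511/12650 + (8 - ½/261)) = √(-272511/12650 + (8 - ½*1/261)) = √(-272511/12650 + (8 - 1/522)) = √(-272511/12650 + 4175/522) = √(-22359248/1650825) = 4*I*√10253112661/110055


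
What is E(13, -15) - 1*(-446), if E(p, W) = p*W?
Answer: 251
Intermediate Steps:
E(p, W) = W*p
E(13, -15) - 1*(-446) = -15*13 - 1*(-446) = -195 + 446 = 251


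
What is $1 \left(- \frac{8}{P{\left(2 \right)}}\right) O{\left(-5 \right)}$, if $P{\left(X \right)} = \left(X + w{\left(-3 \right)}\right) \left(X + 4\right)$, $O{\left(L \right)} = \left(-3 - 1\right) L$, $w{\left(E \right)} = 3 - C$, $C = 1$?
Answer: $- \frac{20}{3} \approx -6.6667$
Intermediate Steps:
$w{\left(E \right)} = 2$ ($w{\left(E \right)} = 3 - 1 = 2$)
$O{\left(L \right)} = - 4 L$
$P{\left(X \right)} = \left(2 + X\right) \left(4 + X\right)$ ($P{\left(X \right)} = \left(X + 2\right) \left(X + 4\right) = \left(2 + X\right) \left(4 + X\right)$)
$1 \left(- \frac{8}{P{\left(2 \right)}}\right) O{\left(-5 \right)} = 1 \left(- \frac{8}{8 + 2^{2} + 6 \cdot 2}\right) \left(\left(-4\right) \left(-5\right)\right) = 1 \left(- \frac{8}{8 + 4 + 12}\right) 20 = 1 \left(- \frac{8}{24}\right) 20 = 1 \left(\left(-8\right) \frac{1}{24}\right) 20 = 1 \left(- \frac{1}{3}\right) 20 = \left(- \frac{1}{3}\right) 20 = - \frac{20}{3}$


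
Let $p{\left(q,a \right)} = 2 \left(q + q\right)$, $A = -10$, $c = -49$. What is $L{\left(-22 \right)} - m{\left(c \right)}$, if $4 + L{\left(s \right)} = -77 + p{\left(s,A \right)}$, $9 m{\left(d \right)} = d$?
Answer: $- \frac{1472}{9} \approx -163.56$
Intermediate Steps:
$m{\left(d \right)} = \frac{d}{9}$
$p{\left(q,a \right)} = 4 q$ ($p{\left(q,a \right)} = 2 \cdot 2 q = 4 q$)
$L{\left(s \right)} = -81 + 4 s$ ($L{\left(s \right)} = -4 + \left(-77 + 4 s\right) = -81 + 4 s$)
$L{\left(-22 \right)} - m{\left(c \right)} = \left(-81 + 4 \left(-22\right)\right) - \frac{1}{9} \left(-49\right) = \left(-81 - 88\right) - - \frac{49}{9} = -169 + \frac{49}{9} = - \frac{1472}{9}$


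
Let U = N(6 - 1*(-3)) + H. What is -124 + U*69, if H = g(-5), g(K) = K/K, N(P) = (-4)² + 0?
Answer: 1049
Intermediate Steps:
N(P) = 16 (N(P) = 16 + 0 = 16)
g(K) = 1
H = 1
U = 17 (U = 16 + 1 = 17)
-124 + U*69 = -124 + 17*69 = -124 + 1173 = 1049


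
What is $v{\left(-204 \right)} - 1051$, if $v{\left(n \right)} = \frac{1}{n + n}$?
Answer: $- \frac{428809}{408} \approx -1051.0$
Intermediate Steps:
$v{\left(n \right)} = \frac{1}{2 n}$
$v{\left(-204 \right)} - 1051 = \frac{1}{2 \left(-204\right)} - 1051 = \frac{1}{2} \left(- \frac{1}{204}\right) - 1051 = - \frac{1}{408} - 1051 = - \frac{428809}{408}$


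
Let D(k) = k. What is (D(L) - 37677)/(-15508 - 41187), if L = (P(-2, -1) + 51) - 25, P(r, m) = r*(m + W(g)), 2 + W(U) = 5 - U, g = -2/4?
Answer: 37656/56695 ≈ 0.66419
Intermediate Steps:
g = -½ (g = -2*¼ = -½ ≈ -0.50000)
W(U) = 3 - U (W(U) = -2 + (5 - U) = 3 - U)
P(r, m) = r*(7/2 + m) (P(r, m) = r*(m + (3 - 1*(-½))) = r*(m + (3 + ½)) = r*(m + 7/2) = r*(7/2 + m))
L = 21 (L = ((½)*(-2)*(7 + 2*(-1)) + 51) - 25 = ((½)*(-2)*(7 - 2) + 51) - 25 = ((½)*(-2)*5 + 51) - 25 = (-5 + 51) - 25 = 46 - 25 = 21)
(D(L) - 37677)/(-15508 - 41187) = (21 - 37677)/(-15508 - 41187) = -37656/(-56695) = -37656*(-1/56695) = 37656/56695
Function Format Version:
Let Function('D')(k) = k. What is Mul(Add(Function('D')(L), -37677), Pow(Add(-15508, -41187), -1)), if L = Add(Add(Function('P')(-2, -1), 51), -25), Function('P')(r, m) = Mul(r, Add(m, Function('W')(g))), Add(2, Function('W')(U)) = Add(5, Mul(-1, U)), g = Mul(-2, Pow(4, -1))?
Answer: Rational(37656, 56695) ≈ 0.66419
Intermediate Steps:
g = Rational(-1, 2) (g = Mul(-2, Rational(1, 4)) = Rational(-1, 2) ≈ -0.50000)
Function('W')(U) = Add(3, Mul(-1, U)) (Function('W')(U) = Add(-2, Add(5, Mul(-1, U))) = Add(3, Mul(-1, U)))
Function('P')(r, m) = Mul(r, Add(Rational(7, 2), m)) (Function('P')(r, m) = Mul(r, Add(m, Add(3, Mul(-1, Rational(-1, 2))))) = Mul(r, Add(m, Add(3, Rational(1, 2)))) = Mul(r, Add(m, Rational(7, 2))) = Mul(r, Add(Rational(7, 2), m)))
L = 21 (L = Add(Add(Mul(Rational(1, 2), -2, Add(7, Mul(2, -1))), 51), -25) = Add(Add(Mul(Rational(1, 2), -2, Add(7, -2)), 51), -25) = Add(Add(Mul(Rational(1, 2), -2, 5), 51), -25) = Add(Add(-5, 51), -25) = Add(46, -25) = 21)
Mul(Add(Function('D')(L), -37677), Pow(Add(-15508, -41187), -1)) = Mul(Add(21, -37677), Pow(Add(-15508, -41187), -1)) = Mul(-37656, Pow(-56695, -1)) = Mul(-37656, Rational(-1, 56695)) = Rational(37656, 56695)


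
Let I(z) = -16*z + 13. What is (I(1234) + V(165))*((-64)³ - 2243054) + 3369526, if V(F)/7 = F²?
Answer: -427994677586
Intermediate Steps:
I(z) = 13 - 16*z
V(F) = 7*F²
(I(1234) + V(165))*((-64)³ - 2243054) + 3369526 = ((13 - 16*1234) + 7*165²)*((-64)³ - 2243054) + 3369526 = ((13 - 19744) + 7*27225)*(-262144 - 2243054) + 3369526 = (-19731 + 190575)*(-2505198) + 3369526 = 170844*(-2505198) + 3369526 = -427998047112 + 3369526 = -427994677586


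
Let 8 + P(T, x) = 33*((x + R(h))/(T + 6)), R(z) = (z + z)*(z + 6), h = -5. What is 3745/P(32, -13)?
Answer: -142310/1063 ≈ -133.88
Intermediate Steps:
R(z) = 2*z*(6 + z) (R(z) = (2*z)*(6 + z) = 2*z*(6 + z))
P(T, x) = -8 + 33*(-10 + x)/(6 + T) (P(T, x) = -8 + 33*((x + 2*(-5)*(6 - 5))/(T + 6)) = -8 + 33*((x + 2*(-5)*1)/(6 + T)) = -8 + 33*((x - 10)/(6 + T)) = -8 + 33*((-10 + x)/(6 + T)) = -8 + 33*(-10 + x)/(6 + T))
3745/P(32, -13) = 3745/(((-378 - 8*32 + 33*(-13))/(6 + 32))) = 3745/(((-378 - 256 - 429)/38)) = 3745/(((1/38)*(-1063))) = 3745/(-1063/38) = 3745*(-38/1063) = -142310/1063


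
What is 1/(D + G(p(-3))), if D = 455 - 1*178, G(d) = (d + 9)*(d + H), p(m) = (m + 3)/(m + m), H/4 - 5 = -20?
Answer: -1/263 ≈ -0.0038023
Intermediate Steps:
H = -60 (H = 20 + 4*(-20) = 20 - 80 = -60)
p(m) = (3 + m)/(2*m) (p(m) = (3 + m)/((2*m)) = (3 + m)*(1/(2*m)) = (3 + m)/(2*m))
G(d) = (-60 + d)*(9 + d) (G(d) = (d + 9)*(d - 60) = (9 + d)*(-60 + d) = (-60 + d)*(9 + d))
D = 277 (D = 455 - 178 = 277)
1/(D + G(p(-3))) = 1/(277 + (-540 + ((1/2)*(3 - 3)/(-3))**2 - 51*(3 - 3)/(2*(-3)))) = 1/(277 + (-540 + ((1/2)*(-1/3)*0)**2 - 51*(-1)*0/(2*3))) = 1/(277 + (-540 + 0**2 - 51*0)) = 1/(277 + (-540 + 0 + 0)) = 1/(277 - 540) = 1/(-263) = -1/263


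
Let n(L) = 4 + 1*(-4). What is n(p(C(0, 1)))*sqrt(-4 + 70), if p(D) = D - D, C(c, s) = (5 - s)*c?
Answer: 0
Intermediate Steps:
C(c, s) = c*(5 - s)
p(D) = 0
n(L) = 0 (n(L) = 4 - 4 = 0)
n(p(C(0, 1)))*sqrt(-4 + 70) = 0*sqrt(-4 + 70) = 0*sqrt(66) = 0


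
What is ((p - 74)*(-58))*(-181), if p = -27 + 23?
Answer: -818844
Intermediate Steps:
p = -4
((p - 74)*(-58))*(-181) = ((-4 - 74)*(-58))*(-181) = -78*(-58)*(-181) = 4524*(-181) = -818844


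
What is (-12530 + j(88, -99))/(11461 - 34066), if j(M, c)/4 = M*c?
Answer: 47378/22605 ≈ 2.0959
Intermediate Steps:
j(M, c) = 4*M*c (j(M, c) = 4*(M*c) = 4*M*c)
(-12530 + j(88, -99))/(11461 - 34066) = (-12530 + 4*88*(-99))/(11461 - 34066) = (-12530 - 34848)/(-22605) = -47378*(-1/22605) = 47378/22605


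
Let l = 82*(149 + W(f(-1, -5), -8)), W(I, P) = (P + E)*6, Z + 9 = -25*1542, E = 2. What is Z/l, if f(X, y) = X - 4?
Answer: -38559/9266 ≈ -4.1613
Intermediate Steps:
f(X, y) = -4 + X
Z = -38559 (Z = -9 - 25*1542 = -9 - 38550 = -38559)
W(I, P) = 12 + 6*P (W(I, P) = (P + 2)*6 = (2 + P)*6 = 12 + 6*P)
l = 9266 (l = 82*(149 + (12 + 6*(-8))) = 82*(149 + (12 - 48)) = 82*(149 - 36) = 82*113 = 9266)
Z/l = -38559/9266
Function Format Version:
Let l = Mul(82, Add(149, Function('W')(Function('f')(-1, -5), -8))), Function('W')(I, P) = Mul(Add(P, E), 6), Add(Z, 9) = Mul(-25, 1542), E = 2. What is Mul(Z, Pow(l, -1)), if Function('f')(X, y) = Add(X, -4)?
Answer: Rational(-38559, 9266) ≈ -4.1613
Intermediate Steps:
Function('f')(X, y) = Add(-4, X)
Z = -38559 (Z = Add(-9, Mul(-25, 1542)) = Add(-9, -38550) = -38559)
Function('W')(I, P) = Add(12, Mul(6, P)) (Function('W')(I, P) = Mul(Add(P, 2), 6) = Mul(Add(2, P), 6) = Add(12, Mul(6, P)))
l = 9266 (l = Mul(82, Add(149, Add(12, Mul(6, -8)))) = Mul(82, Add(149, Add(12, -48))) = Mul(82, Add(149, -36)) = Mul(82, 113) = 9266)
Mul(Z, Pow(l, -1)) = Mul(-38559, Pow(9266, -1)) = Mul(-38559, Rational(1, 9266)) = Rational(-38559, 9266)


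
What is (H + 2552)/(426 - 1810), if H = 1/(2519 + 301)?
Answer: -7196641/3902880 ≈ -1.8439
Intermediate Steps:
H = 1/2820 ≈ 0.00035461
(H + 2552)/(426 - 1810) = (1/2820 + 2552)/(426 - 1810) = (7196641/2820)/(-1384) = (7196641/2820)*(-1/1384) = -7196641/3902880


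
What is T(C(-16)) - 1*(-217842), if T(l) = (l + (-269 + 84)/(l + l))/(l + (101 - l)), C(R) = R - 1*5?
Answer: 924085067/4242 ≈ 2.1784e+5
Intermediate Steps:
C(R) = -5 + R (C(R) = R - 5 = -5 + R)
T(l) = -185/(202*l) + l/101 (T(l) = (l - 185*1/(2*l))/101 = (l - 185/(2*l))*(1/101) = -185/(202*l) + l/101)
T(C(-16)) - 1*(-217842) = (-185/(202*(-5 - 16)) + (-5 - 16)/101) - 1*(-217842) = (-185/202/(-21) + (1/101)*(-21)) + 217842 = (-185/202*(-1/21) - 21/101) + 217842 = (185/4242 - 21/101) + 217842 = -697/4242 + 217842 = 924085067/4242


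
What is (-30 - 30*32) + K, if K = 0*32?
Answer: -990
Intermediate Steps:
K = 0
(-30 - 30*32) + K = (-30 - 30*32) + 0 = (-30 - 960) + 0 = -990 + 0 = -990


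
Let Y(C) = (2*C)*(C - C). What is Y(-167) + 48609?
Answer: 48609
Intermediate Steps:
Y(C) = 0 (Y(C) = (2*C)*0 = 0)
Y(-167) + 48609 = 0 + 48609 = 48609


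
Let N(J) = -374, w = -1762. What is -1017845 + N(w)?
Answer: -1018219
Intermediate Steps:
-1017845 + N(w) = -1017845 - 374 = -1018219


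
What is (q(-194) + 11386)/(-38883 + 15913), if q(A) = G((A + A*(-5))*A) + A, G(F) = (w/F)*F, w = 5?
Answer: -11197/22970 ≈ -0.48746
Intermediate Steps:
G(F) = 5 (G(F) = (5/F)*F = 5)
q(A) = 5 + A
(q(-194) + 11386)/(-38883 + 15913) = ((5 - 194) + 11386)/(-38883 + 15913) = (-189 + 11386)/(-22970) = 11197*(-1/22970) = -11197/22970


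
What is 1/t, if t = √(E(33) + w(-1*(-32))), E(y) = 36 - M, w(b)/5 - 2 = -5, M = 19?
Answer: √2/2 ≈ 0.70711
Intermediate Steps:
w(b) = -15 (w(b) = 10 + 5*(-5) = 10 - 25 = -15)
E(y) = 17 (E(y) = 36 - 1*19 = 36 - 19 = 17)
t = √2 (t = √(17 - 15) = √2 ≈ 1.4142)
1/t = 1/(√2) = √2/2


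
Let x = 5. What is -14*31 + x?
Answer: -429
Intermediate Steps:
-14*31 + x = -14*31 + 5 = -434 + 5 = -429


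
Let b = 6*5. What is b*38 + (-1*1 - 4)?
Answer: 1135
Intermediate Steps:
b = 30
b*38 + (-1*1 - 4) = 30*38 + (-1*1 - 4) = 1140 + (-1 - 4) = 1140 - 5 = 1135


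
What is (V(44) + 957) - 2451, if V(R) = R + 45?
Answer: -1405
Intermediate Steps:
V(R) = 45 + R
(V(44) + 957) - 2451 = ((45 + 44) + 957) - 2451 = (89 + 957) - 2451 = 1046 - 2451 = -1405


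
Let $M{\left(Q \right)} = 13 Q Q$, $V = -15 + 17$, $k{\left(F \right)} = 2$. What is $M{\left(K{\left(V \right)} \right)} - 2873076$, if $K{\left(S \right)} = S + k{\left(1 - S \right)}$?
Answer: $-2872868$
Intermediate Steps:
$V = 2$
$K{\left(S \right)} = 2 + S$ ($K{\left(S \right)} = S + 2 = 2 + S$)
$M{\left(Q \right)} = 13 Q^{2}$
$M{\left(K{\left(V \right)} \right)} - 2873076 = 13 \left(2 + 2\right)^{2} - 2873076 = 13 \cdot 4^{2} - 2873076 = 13 \cdot 16 - 2873076 = 208 - 2873076 = -2872868$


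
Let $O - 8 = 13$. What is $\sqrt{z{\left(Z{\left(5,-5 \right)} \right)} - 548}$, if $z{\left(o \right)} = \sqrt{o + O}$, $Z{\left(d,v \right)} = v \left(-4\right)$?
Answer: $\sqrt{-548 + \sqrt{41}} \approx 23.272 i$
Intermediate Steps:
$O = 21$ ($O = 8 + 13 = 21$)
$Z{\left(d,v \right)} = - 4 v$
$z{\left(o \right)} = \sqrt{21 + o}$ ($z{\left(o \right)} = \sqrt{o + 21} = \sqrt{21 + o}$)
$\sqrt{z{\left(Z{\left(5,-5 \right)} \right)} - 548} = \sqrt{\sqrt{21 - -20} - 548} = \sqrt{\sqrt{21 + 20} - 548} = \sqrt{\sqrt{41} - 548} = \sqrt{-548 + \sqrt{41}}$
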